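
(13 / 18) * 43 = 559 / 18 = 31.06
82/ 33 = 2.48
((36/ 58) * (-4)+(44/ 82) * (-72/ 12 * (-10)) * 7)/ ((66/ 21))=927528/ 13079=70.92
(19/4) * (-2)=-19/2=-9.50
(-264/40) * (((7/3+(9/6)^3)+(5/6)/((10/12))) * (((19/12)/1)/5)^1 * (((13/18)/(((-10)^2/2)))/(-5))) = 437437/10800000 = 0.04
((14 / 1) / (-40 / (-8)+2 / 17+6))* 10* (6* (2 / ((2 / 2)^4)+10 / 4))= 340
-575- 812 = -1387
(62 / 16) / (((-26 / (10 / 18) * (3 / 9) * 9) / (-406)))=31465 / 2808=11.21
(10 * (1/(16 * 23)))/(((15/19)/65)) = 1235/552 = 2.24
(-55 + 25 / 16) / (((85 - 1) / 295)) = -84075 / 448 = -187.67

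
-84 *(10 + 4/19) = -857.68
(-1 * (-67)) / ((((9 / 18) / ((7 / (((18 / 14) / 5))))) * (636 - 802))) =-16415 / 747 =-21.97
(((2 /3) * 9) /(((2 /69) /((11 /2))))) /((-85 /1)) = -2277 /170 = -13.39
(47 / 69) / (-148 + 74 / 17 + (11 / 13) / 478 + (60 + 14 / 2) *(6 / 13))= -4964986 / 821634681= -0.01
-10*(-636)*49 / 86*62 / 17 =9660840 / 731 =13215.92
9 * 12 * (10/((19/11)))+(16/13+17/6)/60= 55604423/88920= 625.33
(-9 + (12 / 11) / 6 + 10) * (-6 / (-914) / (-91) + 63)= 2619978 / 35189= 74.45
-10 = -10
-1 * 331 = -331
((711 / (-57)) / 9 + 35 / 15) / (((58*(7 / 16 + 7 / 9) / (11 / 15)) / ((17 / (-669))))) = -26928 / 107513875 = -0.00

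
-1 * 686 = -686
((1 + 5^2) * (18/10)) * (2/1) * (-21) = -9828/5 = -1965.60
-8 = -8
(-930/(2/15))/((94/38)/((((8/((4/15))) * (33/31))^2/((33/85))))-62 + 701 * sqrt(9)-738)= -334559362500/62499091667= -5.35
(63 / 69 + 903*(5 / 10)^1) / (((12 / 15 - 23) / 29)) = -1005865 / 1702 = -590.99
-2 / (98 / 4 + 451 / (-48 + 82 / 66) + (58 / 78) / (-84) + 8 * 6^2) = -10109736 / 1530844795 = -0.01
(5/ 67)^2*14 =350/ 4489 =0.08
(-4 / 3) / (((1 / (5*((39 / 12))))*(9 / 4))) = -260 / 27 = -9.63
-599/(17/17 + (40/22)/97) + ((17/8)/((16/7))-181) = -106863287/139136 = -768.05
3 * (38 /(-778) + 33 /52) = 35547 /20228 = 1.76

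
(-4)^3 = -64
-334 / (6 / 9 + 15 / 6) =-2004 / 19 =-105.47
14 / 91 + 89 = 1159 / 13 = 89.15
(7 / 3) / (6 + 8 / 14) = 0.36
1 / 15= 0.07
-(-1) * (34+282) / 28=79 / 7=11.29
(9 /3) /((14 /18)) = 27 /7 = 3.86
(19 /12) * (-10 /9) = -95 /54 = -1.76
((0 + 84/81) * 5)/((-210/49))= -98/81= -1.21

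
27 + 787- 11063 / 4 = -7807 / 4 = -1951.75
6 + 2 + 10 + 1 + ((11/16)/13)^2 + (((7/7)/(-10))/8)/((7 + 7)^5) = 138176565421/7271380480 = 19.00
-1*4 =-4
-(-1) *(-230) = -230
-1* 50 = -50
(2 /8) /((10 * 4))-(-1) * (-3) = -479 /160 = -2.99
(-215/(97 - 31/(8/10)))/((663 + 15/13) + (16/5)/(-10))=-139750/25134409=-0.01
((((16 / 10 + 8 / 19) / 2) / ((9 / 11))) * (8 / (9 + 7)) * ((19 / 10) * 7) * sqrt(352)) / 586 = 1232 * sqrt(22) / 21975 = 0.26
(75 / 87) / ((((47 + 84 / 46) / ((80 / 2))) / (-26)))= -18.36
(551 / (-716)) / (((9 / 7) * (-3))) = 3857 / 19332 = 0.20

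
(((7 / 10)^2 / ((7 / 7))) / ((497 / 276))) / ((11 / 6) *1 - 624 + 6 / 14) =-20286 / 46350575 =-0.00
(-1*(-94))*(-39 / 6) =-611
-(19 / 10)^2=-361 / 100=-3.61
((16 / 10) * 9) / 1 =72 / 5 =14.40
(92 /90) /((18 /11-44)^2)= 0.00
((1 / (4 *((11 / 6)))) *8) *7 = 84 / 11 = 7.64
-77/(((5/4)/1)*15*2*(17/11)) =-1694/1275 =-1.33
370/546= 185/273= 0.68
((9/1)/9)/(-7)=-1/7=-0.14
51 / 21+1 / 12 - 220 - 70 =-24149 / 84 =-287.49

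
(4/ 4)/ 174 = 1/ 174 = 0.01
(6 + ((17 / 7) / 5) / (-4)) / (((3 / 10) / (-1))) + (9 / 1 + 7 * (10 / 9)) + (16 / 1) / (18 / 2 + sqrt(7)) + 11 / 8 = 9389 / 18648 - 8 * sqrt(7) / 37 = -0.07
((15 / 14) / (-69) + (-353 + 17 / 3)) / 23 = -335539 / 22218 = -15.10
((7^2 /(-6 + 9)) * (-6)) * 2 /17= -196 /17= -11.53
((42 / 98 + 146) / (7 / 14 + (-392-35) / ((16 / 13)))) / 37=-16400 / 1435637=-0.01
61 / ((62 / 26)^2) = 10309 / 961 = 10.73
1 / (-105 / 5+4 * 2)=-1 / 13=-0.08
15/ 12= 5/ 4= 1.25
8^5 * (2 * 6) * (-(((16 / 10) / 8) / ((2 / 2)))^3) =-393216 / 125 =-3145.73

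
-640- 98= -738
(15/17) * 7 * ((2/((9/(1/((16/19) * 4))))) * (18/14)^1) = 285/544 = 0.52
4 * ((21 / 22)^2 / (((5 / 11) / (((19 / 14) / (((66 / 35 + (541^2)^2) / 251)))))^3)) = 526154442842259 / 215606227814830208452355513175386280808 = 0.00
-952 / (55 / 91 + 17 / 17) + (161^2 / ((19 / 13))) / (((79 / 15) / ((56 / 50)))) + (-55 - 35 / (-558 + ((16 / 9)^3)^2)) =478719066943147497 / 153274471849630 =3123.28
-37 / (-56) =0.66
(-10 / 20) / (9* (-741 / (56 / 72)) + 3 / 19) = 133 / 2280756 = 0.00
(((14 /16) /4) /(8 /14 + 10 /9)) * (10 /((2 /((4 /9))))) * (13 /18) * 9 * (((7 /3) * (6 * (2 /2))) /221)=1715 /14416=0.12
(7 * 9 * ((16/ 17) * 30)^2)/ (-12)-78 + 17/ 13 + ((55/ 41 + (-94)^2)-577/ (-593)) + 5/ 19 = 7942533414174/ 1735534879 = 4576.42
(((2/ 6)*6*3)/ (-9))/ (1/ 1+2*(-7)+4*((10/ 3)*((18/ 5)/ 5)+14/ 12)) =-0.53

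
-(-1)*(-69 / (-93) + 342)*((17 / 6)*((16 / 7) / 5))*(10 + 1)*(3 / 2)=1589500 / 217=7324.88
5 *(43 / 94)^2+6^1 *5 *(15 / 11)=4077895 / 97196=41.96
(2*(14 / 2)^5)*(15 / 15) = 33614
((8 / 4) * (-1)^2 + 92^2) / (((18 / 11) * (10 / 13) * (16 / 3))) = 201773 / 160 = 1261.08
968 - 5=963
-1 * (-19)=19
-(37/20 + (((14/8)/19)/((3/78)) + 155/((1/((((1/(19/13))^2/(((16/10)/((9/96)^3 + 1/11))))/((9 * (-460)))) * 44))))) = -411425042569/97946173440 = -4.20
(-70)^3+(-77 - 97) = -343174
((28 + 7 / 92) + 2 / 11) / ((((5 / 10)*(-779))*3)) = -28597 / 1182522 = -0.02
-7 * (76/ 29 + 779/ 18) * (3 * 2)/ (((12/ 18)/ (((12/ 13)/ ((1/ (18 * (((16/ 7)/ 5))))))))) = -3184704/ 145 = -21963.48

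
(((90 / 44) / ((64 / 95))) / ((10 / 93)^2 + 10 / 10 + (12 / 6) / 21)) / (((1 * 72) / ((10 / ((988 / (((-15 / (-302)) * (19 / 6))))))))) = 718948125 / 11853212360704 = 0.00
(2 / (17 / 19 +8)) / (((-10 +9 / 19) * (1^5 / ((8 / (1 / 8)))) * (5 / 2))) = -92416 / 152945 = -0.60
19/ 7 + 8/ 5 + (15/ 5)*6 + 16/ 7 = 123/ 5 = 24.60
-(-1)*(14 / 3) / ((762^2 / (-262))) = -917 / 435483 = -0.00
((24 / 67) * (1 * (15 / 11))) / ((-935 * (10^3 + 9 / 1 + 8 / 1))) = -8 / 15573547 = -0.00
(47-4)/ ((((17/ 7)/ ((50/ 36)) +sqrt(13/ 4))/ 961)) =-8851386600/ 23581 +2531033750 * sqrt(13)/ 23581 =11635.87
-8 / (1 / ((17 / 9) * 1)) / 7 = -136 / 63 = -2.16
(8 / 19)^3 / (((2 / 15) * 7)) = 3840 / 48013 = 0.08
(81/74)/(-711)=-9/5846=-0.00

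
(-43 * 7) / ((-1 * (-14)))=-43 / 2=-21.50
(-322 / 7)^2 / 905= 2.34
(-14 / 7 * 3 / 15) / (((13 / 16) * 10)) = -16 / 325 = -0.05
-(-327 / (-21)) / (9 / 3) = -109 / 21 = -5.19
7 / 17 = 0.41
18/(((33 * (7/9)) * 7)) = 54/539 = 0.10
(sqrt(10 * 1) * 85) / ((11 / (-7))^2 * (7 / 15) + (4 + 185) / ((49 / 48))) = 1.44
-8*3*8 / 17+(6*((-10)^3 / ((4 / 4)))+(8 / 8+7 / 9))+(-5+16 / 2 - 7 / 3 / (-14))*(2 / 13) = -11951959 / 1989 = -6009.03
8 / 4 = 2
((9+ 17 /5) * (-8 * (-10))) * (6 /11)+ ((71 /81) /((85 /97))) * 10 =8347418 /15147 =551.09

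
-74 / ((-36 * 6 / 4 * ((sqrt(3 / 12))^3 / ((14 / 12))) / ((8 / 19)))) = 8288 / 1539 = 5.39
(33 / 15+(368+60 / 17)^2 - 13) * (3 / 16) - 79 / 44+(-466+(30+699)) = 3324035391 / 127160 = 26140.57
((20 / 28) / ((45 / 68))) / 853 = 68 / 53739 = 0.00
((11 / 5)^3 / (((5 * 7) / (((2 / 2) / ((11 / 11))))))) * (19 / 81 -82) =-8815213 / 354375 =-24.88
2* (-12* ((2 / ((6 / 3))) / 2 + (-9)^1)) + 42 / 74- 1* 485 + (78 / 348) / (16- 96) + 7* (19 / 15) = -27973735 / 103008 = -271.57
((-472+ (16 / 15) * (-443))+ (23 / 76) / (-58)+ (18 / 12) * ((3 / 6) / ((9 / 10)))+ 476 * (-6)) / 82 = -83745503 / 1807280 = -46.34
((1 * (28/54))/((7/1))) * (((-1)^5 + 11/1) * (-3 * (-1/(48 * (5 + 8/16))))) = 5/594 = 0.01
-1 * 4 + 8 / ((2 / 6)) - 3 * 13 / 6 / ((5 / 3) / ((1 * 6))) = -17 / 5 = -3.40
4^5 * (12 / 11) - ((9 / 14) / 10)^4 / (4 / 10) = 1117.09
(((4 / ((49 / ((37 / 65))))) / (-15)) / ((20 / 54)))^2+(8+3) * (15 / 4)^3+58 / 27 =6378733827449143 / 10955763000000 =582.23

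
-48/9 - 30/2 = -61/3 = -20.33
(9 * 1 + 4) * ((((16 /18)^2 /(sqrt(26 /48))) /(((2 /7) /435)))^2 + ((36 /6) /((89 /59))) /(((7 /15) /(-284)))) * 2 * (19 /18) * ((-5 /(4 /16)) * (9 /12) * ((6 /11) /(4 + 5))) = -998090690095600 /14987511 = -66594826.19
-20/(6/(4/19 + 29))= -1850/19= -97.37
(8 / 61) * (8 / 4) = 16 / 61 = 0.26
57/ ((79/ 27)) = 19.48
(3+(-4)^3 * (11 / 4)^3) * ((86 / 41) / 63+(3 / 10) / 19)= -15995096 / 245385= -65.18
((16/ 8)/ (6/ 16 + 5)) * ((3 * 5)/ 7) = 240/ 301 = 0.80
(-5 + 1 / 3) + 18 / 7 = -44 / 21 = -2.10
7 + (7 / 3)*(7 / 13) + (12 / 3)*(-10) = -1238 / 39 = -31.74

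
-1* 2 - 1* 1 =-3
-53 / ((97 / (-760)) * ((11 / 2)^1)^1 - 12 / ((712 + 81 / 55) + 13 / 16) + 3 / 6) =50637679760 / 209022497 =242.26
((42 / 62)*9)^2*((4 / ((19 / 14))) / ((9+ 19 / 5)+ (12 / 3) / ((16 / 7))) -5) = -315833175 / 1771123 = -178.32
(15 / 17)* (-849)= -12735 / 17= -749.12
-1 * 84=-84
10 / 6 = 5 / 3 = 1.67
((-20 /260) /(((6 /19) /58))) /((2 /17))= -9367 /78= -120.09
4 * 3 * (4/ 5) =48/ 5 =9.60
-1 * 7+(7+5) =5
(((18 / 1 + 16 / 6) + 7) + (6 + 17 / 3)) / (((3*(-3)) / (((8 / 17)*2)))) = -1888 / 459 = -4.11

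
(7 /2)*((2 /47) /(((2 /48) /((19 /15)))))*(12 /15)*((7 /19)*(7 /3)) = 10976 /3525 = 3.11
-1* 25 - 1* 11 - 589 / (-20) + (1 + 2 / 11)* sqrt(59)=-131 / 20 + 13* sqrt(59) / 11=2.53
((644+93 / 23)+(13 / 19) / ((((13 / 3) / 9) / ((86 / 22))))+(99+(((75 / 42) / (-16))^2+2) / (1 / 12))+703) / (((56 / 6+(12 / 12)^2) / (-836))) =-267682005135 / 2235968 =-119716.38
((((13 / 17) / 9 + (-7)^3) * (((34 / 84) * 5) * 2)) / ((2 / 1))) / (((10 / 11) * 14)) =-288563 / 5292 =-54.53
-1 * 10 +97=87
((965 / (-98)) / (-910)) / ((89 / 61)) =11773 / 1587404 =0.01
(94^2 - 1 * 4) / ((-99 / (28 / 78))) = -41216 / 1287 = -32.02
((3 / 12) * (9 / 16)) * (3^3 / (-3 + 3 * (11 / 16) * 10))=81 / 376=0.22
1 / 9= 0.11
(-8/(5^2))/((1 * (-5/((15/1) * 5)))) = 24/5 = 4.80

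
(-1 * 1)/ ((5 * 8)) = -1/ 40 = -0.02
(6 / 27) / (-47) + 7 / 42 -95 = -80233 / 846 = -94.84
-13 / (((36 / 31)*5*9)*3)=-403 / 4860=-0.08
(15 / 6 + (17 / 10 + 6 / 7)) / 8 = 0.63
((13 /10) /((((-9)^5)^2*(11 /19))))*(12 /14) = 247 /447470664795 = 0.00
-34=-34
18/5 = 3.60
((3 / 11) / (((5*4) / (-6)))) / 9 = -1 / 110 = -0.01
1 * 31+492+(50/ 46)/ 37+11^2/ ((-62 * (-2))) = 55295123/ 105524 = 524.01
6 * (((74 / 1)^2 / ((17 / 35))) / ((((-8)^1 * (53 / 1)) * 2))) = -79.77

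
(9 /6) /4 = 3 /8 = 0.38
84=84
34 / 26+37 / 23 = 872 / 299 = 2.92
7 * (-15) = -105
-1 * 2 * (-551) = 1102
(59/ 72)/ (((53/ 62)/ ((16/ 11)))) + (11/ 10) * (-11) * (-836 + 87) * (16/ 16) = 475603523/ 52470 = 9064.29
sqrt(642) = 25.34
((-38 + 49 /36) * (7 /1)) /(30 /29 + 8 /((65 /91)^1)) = -1338785 /63864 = -20.96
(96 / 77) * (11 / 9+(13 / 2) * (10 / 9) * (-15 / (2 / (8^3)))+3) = -7985984 / 231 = -34571.36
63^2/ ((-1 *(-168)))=189/ 8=23.62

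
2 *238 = 476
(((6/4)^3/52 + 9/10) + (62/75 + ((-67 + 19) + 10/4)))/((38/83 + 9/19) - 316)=2150559631/15502125600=0.14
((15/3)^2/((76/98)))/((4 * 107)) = 1225/16264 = 0.08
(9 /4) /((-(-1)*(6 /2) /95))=285 /4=71.25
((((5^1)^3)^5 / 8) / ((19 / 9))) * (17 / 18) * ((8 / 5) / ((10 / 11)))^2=100439453125 / 19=5286287006.58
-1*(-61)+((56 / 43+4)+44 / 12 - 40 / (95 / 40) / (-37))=6386558 / 90687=70.42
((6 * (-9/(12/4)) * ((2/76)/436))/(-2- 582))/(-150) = -3/241892800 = -0.00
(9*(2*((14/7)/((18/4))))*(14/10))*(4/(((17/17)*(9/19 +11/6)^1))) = 25536/1315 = 19.42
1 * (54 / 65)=54 / 65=0.83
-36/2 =-18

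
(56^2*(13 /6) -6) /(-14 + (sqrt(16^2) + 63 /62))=74276 /33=2250.79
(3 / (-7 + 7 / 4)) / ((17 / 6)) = -24 / 119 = -0.20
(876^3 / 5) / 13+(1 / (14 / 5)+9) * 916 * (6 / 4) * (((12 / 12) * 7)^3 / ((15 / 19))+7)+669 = 1041192563 / 65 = 16018347.12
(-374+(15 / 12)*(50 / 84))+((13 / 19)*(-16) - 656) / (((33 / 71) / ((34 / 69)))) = -79313615 / 73416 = -1080.33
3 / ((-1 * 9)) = -1 / 3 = -0.33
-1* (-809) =809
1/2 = 0.50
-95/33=-2.88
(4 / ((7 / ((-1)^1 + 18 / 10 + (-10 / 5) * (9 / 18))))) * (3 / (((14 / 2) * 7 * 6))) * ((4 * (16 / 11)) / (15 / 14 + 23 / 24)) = -3072 / 918995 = -0.00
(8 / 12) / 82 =1 / 123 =0.01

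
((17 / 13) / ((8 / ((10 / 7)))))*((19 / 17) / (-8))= -95 / 2912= -0.03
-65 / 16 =-4.06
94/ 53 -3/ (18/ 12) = -12/ 53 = -0.23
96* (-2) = -192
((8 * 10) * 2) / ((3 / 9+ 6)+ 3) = 120 / 7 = 17.14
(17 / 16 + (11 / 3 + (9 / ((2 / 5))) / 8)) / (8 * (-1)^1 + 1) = -181 / 168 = -1.08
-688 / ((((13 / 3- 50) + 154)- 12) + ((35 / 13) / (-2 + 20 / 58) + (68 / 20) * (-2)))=-715520 / 91423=-7.83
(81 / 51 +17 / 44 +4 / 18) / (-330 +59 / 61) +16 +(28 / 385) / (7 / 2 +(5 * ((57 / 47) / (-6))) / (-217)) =24169526906647 / 1509267747240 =16.01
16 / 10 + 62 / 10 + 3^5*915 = 1111764 / 5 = 222352.80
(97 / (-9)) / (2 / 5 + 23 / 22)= -10670 / 1431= -7.46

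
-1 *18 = -18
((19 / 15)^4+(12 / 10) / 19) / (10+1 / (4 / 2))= 0.25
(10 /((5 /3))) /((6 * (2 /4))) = 2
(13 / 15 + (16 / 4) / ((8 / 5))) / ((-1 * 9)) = -101 / 270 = -0.37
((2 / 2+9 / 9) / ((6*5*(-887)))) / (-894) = 1 / 11894670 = 0.00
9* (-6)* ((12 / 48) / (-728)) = 27 / 1456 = 0.02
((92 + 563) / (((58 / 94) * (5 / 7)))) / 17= 43099 / 493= 87.42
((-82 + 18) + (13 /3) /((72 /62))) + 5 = -5969 /108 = -55.27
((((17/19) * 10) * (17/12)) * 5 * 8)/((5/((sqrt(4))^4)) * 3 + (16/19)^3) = 166926400/505263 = 330.38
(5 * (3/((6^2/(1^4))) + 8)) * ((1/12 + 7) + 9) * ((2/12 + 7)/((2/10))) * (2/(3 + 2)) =4025015/432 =9317.16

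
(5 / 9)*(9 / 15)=1 / 3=0.33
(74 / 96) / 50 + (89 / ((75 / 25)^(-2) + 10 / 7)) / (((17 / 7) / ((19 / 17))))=1790791621 / 67279200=26.62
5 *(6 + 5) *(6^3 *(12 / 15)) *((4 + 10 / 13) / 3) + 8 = 196520 / 13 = 15116.92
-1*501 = -501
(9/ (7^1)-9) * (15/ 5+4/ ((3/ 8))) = -738/ 7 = -105.43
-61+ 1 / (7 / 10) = -417 / 7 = -59.57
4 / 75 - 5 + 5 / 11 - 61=-65.49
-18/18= -1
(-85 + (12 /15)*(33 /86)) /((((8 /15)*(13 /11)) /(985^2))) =-583005291825 /4472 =-130367909.62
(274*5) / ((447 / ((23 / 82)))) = 15755 / 18327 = 0.86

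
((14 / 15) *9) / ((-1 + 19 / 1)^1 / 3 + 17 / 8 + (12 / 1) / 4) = 0.76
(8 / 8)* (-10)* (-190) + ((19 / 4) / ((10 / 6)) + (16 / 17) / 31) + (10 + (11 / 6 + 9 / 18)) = 60559057 / 31620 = 1915.21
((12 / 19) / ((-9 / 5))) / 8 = -5 / 114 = -0.04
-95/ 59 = -1.61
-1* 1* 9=-9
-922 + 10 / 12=-5527 / 6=-921.17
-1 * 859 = -859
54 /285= 0.19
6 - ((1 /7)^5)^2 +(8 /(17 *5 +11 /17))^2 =1147385636757 /190953268324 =6.01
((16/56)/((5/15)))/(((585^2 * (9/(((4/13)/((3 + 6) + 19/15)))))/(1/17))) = 4/8153099955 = 0.00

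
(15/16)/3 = 5/16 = 0.31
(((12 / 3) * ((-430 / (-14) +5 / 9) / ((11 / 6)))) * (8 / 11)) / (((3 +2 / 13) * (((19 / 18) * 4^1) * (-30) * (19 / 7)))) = -81952 / 1790921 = -0.05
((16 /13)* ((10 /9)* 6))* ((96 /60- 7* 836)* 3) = -1872128 /13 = -144009.85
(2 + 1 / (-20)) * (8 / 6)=13 / 5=2.60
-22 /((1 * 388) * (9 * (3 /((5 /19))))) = -55 /99522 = -0.00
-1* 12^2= -144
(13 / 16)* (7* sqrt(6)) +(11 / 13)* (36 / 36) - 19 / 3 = -214 / 39 +91* sqrt(6) / 16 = 8.44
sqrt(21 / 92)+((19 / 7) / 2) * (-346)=-3287 / 7+sqrt(483) / 46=-469.09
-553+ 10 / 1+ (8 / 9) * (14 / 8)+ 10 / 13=-63259 / 117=-540.68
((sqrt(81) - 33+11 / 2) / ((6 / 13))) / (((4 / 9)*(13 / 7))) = -777 / 16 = -48.56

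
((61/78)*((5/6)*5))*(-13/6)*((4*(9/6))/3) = -1525/108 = -14.12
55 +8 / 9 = 503 / 9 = 55.89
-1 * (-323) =323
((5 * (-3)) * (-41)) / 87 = 205 / 29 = 7.07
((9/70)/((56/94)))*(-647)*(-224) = 1094724/35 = 31277.83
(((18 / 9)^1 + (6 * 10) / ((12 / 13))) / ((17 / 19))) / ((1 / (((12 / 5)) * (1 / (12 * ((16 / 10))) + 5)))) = 907.95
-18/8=-9/4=-2.25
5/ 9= 0.56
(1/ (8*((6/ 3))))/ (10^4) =1/ 160000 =0.00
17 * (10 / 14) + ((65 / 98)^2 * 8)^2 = 141403655 / 5764801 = 24.53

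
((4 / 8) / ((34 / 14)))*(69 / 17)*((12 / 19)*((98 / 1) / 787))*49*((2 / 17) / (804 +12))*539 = 625069137 / 2497779026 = 0.25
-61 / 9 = -6.78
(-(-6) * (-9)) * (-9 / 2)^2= -2187 / 2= -1093.50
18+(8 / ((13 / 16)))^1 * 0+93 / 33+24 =493 / 11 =44.82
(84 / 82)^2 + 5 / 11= 27809 / 18491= 1.50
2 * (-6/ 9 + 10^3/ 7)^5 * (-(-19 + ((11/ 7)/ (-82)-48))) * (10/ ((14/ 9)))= 15219790118870745014240/ 303887367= 50083655234245.87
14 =14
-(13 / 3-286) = 845 / 3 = 281.67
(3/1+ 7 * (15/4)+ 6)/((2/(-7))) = -987/8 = -123.38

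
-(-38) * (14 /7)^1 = 76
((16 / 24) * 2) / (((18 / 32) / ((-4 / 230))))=-0.04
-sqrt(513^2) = -513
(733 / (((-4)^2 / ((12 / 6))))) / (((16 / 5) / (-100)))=-91625 / 32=-2863.28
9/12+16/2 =35/4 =8.75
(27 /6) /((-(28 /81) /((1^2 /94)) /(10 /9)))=-405 /2632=-0.15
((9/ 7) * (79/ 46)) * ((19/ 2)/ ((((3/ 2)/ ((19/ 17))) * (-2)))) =-85557/ 10948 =-7.81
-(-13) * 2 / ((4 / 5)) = 65 / 2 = 32.50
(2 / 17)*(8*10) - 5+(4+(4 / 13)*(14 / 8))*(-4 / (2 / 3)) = -5043 / 221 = -22.82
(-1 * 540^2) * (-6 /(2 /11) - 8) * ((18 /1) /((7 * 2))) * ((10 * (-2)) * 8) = -17216064000 /7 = -2459437714.29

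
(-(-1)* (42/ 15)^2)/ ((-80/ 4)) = -49/ 125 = -0.39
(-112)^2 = 12544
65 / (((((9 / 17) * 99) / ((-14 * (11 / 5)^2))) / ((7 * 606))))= -48124076 / 135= -356474.64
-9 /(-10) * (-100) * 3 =-270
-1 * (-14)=14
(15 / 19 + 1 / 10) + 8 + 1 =9.89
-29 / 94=-0.31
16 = 16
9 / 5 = 1.80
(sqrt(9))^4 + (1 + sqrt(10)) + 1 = sqrt(10) + 83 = 86.16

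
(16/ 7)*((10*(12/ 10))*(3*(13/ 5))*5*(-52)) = -55625.14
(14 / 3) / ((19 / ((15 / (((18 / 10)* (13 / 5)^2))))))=8750 / 28899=0.30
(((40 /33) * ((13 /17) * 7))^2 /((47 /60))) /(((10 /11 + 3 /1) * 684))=66248000 /3295901367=0.02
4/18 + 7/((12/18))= 10.72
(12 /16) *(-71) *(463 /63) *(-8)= 3130.76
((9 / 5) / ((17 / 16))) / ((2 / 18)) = 1296 / 85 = 15.25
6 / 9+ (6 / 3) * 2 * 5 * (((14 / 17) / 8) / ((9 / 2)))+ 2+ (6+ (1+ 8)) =2773 / 153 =18.12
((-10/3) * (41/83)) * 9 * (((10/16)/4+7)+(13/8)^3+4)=-4864035/21248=-228.92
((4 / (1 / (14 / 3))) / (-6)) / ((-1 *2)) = 14 / 9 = 1.56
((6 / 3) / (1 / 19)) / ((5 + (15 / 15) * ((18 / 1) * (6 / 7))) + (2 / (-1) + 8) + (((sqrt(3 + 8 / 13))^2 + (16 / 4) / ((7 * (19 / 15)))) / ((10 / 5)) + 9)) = 131404 / 129543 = 1.01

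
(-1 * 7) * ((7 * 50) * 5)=-12250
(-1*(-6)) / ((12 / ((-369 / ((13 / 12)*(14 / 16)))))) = -17712 / 91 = -194.64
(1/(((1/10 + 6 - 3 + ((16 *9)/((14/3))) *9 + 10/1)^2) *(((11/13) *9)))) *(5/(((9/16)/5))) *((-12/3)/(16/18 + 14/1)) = -50960000/2748764609217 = -0.00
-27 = -27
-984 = -984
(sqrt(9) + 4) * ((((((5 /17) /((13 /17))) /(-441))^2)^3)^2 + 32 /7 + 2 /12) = 11945850710092343369481573531118632115101120509 /360176403319367136768288649179456244661693646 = 33.17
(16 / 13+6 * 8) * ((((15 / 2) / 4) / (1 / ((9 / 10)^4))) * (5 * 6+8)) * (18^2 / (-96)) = -10097379 / 1300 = -7767.21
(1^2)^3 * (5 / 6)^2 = 25 / 36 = 0.69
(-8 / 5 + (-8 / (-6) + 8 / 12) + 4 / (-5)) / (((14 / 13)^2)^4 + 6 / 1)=-815730721 / 15925433455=-0.05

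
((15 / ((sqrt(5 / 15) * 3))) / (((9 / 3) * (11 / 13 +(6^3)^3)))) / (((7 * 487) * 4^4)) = 65 * sqrt(3) / 342999007588608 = 0.00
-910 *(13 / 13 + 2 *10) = -19110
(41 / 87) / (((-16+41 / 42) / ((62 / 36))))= -0.05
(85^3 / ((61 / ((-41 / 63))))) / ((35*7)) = -5035825 / 188307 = -26.74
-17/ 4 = -4.25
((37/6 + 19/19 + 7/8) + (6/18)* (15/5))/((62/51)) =119/16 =7.44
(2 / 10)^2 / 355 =1 / 8875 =0.00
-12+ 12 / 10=-10.80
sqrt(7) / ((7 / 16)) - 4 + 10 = 6 + 16 * sqrt(7) / 7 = 12.05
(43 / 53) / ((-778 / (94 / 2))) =-2021 / 41234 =-0.05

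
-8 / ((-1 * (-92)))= -0.09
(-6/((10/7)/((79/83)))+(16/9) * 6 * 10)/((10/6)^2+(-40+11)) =-383469/97940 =-3.92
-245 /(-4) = 245 /4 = 61.25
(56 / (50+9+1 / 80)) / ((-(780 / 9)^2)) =-504 / 3989245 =-0.00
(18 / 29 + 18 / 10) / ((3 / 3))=351 / 145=2.42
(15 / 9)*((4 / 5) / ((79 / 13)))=52 / 237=0.22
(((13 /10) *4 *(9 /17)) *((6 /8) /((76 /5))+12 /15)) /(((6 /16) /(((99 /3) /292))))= 1661517 /2357900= 0.70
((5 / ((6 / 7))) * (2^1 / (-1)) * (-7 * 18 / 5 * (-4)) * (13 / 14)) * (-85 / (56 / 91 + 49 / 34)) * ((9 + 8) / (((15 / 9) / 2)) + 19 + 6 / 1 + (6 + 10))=839674472 / 303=2771202.88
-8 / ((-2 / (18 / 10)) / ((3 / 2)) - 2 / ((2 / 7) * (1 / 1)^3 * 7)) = 216 / 47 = 4.60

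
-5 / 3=-1.67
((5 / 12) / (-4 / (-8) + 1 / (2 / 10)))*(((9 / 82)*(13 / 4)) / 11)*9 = 1755 / 79376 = 0.02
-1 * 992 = -992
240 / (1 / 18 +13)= 864 / 47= 18.38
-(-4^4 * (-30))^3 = -452984832000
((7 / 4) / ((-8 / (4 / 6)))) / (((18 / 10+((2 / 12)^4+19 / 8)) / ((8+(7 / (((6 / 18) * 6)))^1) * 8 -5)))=-82215 / 27059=-3.04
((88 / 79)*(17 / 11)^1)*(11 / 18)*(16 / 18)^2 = 47872 / 57591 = 0.83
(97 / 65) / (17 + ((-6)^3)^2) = 97 / 3033745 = 0.00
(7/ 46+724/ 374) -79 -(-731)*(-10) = -63542217/ 8602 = -7386.91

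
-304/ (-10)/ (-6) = -76/ 15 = -5.07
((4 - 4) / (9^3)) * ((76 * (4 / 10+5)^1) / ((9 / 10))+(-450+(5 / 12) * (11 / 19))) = 0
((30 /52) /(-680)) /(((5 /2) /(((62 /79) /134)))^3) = -89373 /8192905853824250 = -0.00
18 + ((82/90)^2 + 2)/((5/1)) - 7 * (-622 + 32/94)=2079660857/475875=4370.18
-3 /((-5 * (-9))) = -1 /15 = -0.07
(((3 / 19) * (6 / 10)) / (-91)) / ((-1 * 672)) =3 / 1936480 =0.00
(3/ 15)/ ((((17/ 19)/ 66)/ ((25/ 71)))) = 6270/ 1207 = 5.19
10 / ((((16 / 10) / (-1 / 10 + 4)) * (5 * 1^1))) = 39 / 8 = 4.88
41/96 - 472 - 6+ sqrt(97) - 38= -49495/96+ sqrt(97)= -505.72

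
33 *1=33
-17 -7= -24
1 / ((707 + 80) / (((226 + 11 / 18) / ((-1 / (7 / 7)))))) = -4079 / 14166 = -0.29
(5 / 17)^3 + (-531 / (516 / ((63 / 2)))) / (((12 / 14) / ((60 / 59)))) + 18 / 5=-147179327 / 4225180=-34.83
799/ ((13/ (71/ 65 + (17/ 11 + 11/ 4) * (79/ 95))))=202513741/ 706420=286.68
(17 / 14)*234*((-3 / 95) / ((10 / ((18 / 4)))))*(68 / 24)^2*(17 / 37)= -29315871 / 1968400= -14.89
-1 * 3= -3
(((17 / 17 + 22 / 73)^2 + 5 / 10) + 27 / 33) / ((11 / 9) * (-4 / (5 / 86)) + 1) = -0.04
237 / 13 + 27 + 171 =2811 / 13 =216.23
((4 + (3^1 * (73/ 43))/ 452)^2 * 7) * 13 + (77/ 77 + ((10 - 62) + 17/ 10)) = 1414.91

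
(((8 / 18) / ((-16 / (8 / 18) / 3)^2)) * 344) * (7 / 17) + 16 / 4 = 4.44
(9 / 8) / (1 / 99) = 891 / 8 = 111.38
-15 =-15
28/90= 14/45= 0.31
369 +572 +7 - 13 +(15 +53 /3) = 2903 /3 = 967.67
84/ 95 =0.88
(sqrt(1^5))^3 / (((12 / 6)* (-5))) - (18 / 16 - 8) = 271 / 40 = 6.78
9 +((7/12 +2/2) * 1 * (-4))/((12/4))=62/9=6.89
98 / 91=14 / 13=1.08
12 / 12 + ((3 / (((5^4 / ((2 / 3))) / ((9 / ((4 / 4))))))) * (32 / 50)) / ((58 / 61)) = 1.02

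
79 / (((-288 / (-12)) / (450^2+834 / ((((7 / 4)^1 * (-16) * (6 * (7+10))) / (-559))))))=7620948379 / 11424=667099.82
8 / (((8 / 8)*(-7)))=-8 / 7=-1.14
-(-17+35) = -18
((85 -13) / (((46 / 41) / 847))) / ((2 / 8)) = 5000688 / 23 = 217421.22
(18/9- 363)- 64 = -425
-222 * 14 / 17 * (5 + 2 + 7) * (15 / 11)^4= -2202795000 / 248897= -8850.23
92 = 92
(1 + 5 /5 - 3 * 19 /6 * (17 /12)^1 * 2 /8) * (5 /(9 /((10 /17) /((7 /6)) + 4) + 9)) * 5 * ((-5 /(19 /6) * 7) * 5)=58625 /342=171.42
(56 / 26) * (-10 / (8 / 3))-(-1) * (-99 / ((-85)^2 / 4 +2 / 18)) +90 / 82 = -243807492 / 34660457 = -7.03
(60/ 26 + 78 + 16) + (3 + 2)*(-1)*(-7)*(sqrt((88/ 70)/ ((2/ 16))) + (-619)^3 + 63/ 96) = -3453292105421/ 416 + 4*sqrt(770) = -8301182834.73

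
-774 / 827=-0.94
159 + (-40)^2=1759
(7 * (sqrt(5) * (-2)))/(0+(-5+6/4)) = 8.94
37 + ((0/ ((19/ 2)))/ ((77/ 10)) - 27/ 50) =1823/ 50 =36.46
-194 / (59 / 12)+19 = -1207 / 59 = -20.46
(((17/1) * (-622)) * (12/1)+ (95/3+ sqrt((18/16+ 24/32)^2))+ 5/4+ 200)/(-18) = 3039677/432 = 7036.29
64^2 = 4096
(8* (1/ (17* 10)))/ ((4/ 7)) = 7/ 85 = 0.08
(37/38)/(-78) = -37/2964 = -0.01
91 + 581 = 672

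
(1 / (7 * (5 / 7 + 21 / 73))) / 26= 73 / 13312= 0.01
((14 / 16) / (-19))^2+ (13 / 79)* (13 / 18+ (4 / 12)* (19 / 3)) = 2564605 / 5475648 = 0.47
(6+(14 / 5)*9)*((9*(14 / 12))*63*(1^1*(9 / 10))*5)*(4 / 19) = 1857492 / 95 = 19552.55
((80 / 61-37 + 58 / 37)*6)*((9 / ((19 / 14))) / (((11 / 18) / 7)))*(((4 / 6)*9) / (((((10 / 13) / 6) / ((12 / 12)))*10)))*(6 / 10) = -234077426856 / 5360375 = -43668.11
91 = 91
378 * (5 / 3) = 630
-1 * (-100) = 100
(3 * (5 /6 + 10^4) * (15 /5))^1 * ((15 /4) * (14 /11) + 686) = 248698905 /4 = 62174726.25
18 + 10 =28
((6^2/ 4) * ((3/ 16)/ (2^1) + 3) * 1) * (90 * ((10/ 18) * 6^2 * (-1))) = -200475/ 4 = -50118.75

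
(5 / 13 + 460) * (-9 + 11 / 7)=-3420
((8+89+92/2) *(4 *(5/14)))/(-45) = -286/63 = -4.54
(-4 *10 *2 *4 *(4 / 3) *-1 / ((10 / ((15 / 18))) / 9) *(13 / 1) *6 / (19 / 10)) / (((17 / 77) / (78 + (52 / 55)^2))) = 16679050752 / 3553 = 4694357.09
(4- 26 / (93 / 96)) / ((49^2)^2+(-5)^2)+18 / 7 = 1608383976 / 625483621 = 2.57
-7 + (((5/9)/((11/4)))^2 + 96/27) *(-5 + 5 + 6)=47627/3267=14.58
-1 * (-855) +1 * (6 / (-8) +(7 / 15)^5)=2594851603 / 3037500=854.27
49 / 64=0.77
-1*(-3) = 3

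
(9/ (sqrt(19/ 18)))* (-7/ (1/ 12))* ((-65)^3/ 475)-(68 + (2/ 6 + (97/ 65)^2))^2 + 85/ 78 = -1599380852933/ 321311250 + 24913980* sqrt(38)/ 361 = 420451.94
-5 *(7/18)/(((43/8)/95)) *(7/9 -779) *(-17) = -1583604400/3483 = -454666.78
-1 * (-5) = 5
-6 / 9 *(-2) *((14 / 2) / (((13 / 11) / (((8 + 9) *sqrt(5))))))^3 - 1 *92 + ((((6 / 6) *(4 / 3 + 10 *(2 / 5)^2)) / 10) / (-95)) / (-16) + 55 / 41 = -211868549 / 2337000 + 44858932580 *sqrt(5) / 6591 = 15218787.00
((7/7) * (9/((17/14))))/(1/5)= 630/17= 37.06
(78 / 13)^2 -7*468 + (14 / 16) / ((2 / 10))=-25885 / 8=-3235.62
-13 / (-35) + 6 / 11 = 353 / 385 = 0.92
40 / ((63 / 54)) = 240 / 7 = 34.29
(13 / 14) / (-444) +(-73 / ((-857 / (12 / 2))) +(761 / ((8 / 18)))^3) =213935737902362297 / 42616896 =5019974657.52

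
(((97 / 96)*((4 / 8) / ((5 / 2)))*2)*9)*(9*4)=2619 / 20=130.95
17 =17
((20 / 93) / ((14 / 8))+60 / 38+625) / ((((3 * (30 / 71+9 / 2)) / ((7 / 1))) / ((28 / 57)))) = 145.93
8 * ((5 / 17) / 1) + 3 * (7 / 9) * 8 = 1072 / 51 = 21.02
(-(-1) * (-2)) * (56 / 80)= -7 / 5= -1.40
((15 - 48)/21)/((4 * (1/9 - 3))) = 99/728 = 0.14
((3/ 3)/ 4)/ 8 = 1/ 32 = 0.03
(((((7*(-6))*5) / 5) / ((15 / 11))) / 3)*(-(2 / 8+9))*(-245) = -139601 / 6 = -23266.83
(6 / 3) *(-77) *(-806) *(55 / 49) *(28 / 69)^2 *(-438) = -15947451520 / 1587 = -10048803.73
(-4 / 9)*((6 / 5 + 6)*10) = -32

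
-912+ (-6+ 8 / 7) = -6418 / 7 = -916.86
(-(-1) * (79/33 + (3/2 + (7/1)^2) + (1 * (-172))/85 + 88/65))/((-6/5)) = -3808715/87516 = -43.52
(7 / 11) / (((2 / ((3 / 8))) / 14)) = 1.67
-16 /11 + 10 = 94 /11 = 8.55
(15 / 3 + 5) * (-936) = -9360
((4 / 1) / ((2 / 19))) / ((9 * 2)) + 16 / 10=167 / 45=3.71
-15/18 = -5/6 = -0.83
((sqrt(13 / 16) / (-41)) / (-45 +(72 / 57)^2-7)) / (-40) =-361 * sqrt(13) / 119365760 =-0.00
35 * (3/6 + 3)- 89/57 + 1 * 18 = 15839/114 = 138.94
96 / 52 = 24 / 13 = 1.85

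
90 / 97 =0.93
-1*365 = -365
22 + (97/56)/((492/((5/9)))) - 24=-495451/247968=-2.00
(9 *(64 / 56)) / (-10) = -36 / 35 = -1.03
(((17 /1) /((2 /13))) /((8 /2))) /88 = 221 /704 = 0.31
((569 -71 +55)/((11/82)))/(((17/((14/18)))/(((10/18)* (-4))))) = -6348440/15147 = -419.12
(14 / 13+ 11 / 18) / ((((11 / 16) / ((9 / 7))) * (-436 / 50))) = -39500 / 109109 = -0.36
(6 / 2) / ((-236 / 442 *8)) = -663 / 944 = -0.70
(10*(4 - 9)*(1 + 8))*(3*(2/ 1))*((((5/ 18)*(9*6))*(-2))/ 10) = 8100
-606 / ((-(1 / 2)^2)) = 2424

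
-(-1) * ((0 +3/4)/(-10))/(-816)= 1/10880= 0.00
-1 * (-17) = 17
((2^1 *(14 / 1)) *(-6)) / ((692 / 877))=-36834 / 173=-212.91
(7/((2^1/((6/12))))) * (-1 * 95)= -665/4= -166.25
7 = 7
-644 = -644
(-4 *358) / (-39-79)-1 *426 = -413.86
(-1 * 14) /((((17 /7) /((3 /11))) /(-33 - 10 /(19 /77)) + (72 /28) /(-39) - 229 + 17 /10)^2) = -1682909537400 /6220797589553089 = -0.00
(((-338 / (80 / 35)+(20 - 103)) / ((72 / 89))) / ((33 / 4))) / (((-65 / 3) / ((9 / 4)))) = 164383 / 45760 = 3.59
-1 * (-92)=92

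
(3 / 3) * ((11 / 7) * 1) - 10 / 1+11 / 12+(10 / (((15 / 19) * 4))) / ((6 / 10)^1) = -563 / 252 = -2.23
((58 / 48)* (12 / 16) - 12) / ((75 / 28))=-497 / 120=-4.14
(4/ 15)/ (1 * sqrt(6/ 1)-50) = -20/ 3741-2 * sqrt(6)/ 18705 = -0.01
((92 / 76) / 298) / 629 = 0.00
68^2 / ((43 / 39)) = 180336 / 43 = 4193.86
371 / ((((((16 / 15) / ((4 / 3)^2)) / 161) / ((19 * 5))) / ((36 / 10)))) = 34046670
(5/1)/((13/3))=15/13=1.15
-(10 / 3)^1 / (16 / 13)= -65 / 24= -2.71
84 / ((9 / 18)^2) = 336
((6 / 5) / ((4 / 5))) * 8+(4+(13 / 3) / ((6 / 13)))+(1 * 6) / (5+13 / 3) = 1640 / 63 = 26.03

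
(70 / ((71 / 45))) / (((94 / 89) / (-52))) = -7289100 / 3337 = -2184.33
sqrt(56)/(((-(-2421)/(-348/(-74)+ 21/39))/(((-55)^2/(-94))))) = -7626025 *sqrt(14)/54731547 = -0.52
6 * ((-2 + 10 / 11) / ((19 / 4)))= -288 / 209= -1.38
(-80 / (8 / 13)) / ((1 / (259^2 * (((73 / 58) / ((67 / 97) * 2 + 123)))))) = -6175007293 / 69977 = -88243.38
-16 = -16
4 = 4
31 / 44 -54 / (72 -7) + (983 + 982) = 5619539 / 2860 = 1964.87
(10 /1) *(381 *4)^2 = 23225760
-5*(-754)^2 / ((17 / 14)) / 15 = -7959224 / 51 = -156063.22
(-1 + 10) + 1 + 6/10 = 53/5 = 10.60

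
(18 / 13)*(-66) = -1188 / 13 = -91.38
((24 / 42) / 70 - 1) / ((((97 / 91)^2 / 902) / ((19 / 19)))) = -787.38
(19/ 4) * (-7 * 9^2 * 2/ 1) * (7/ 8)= -4713.19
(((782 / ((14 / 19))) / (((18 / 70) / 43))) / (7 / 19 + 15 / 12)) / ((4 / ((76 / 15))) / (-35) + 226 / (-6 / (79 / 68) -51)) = -7959411730340 / 293710839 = -27099.48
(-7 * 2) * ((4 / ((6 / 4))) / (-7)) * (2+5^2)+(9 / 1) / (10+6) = 2313 / 16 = 144.56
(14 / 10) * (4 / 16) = 0.35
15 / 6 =2.50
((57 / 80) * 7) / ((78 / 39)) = 399 / 160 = 2.49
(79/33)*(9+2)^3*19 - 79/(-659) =119688476/1977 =60540.45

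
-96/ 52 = -24/ 13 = -1.85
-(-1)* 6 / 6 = 1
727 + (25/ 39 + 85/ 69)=217933/ 299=728.87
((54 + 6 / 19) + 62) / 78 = 85 / 57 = 1.49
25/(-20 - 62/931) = -23275/18682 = -1.25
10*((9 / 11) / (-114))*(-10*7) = 1050 / 209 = 5.02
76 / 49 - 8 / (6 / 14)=-2516 / 147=-17.12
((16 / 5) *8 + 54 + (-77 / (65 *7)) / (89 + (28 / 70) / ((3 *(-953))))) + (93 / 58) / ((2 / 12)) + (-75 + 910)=2216458637363 / 2398196905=924.22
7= 7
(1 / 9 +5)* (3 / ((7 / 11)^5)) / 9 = 7408346 / 453789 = 16.33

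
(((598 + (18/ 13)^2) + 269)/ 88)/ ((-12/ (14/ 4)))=-342643/ 118976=-2.88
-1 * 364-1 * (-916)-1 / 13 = 7175 / 13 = 551.92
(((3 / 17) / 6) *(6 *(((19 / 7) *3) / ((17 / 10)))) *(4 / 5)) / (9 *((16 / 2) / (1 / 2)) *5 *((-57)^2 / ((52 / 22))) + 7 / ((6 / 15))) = 35568 / 52056918305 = 0.00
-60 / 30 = -2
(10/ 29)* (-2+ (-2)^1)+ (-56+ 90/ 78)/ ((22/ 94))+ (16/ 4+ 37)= -807512/ 4147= -194.72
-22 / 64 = -11 / 32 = -0.34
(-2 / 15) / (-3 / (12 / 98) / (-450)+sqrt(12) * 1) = 5880 / 9717599 - 216000 * sqrt(3) / 9717599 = -0.04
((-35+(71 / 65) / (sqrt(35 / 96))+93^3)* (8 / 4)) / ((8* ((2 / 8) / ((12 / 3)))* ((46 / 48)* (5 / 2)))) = 1342871.06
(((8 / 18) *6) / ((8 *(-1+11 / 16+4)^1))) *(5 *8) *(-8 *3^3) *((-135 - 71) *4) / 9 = 4218880 / 59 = 71506.44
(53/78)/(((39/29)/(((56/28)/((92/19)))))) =29203/139932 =0.21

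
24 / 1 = 24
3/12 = 1/4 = 0.25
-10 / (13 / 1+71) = -5 / 42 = -0.12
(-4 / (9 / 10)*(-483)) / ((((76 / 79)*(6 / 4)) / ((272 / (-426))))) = -34595680 / 36423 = -949.83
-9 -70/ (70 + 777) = -1099/ 121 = -9.08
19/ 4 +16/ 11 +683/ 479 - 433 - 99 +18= -10672245/ 21076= -506.37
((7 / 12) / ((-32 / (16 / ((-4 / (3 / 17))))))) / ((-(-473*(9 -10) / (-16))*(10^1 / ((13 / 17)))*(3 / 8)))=182 / 2050455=0.00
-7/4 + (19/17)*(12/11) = -397/748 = -0.53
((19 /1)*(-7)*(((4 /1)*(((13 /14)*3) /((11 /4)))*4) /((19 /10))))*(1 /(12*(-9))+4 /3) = -13520 /9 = -1502.22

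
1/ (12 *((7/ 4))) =1/ 21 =0.05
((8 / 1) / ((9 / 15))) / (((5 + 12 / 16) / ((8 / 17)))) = 1280 / 1173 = 1.09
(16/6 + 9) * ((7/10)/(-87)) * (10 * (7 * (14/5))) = -4802/261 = -18.40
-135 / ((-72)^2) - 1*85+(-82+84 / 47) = -1491115 / 9024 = -165.24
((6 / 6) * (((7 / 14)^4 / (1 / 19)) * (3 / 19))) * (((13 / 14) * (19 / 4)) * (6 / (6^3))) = 247 / 10752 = 0.02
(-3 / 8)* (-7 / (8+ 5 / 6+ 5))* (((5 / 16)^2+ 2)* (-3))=-1.19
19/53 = 0.36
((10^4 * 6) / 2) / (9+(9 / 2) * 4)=10000 / 9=1111.11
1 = 1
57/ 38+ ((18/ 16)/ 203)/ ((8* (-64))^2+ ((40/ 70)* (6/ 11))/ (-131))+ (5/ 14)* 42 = 10122175630281/ 613465188928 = 16.50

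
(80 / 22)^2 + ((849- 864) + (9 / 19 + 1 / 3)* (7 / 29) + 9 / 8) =-731347 / 1600104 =-0.46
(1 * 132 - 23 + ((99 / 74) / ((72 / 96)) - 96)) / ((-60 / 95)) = -10393 / 444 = -23.41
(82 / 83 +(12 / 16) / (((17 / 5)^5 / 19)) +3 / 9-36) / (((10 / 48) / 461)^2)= -99964793513743248 / 589240655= -169650197.53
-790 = -790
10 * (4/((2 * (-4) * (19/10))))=-50/19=-2.63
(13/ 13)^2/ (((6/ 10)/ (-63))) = -105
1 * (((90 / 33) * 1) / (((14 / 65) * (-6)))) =-325 / 154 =-2.11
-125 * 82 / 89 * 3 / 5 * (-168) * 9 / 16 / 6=193725 / 178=1088.34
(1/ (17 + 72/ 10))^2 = 25/ 14641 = 0.00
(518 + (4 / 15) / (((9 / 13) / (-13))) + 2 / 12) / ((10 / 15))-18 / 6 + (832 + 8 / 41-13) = 11704193 / 7380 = 1585.93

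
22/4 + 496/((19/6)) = 6161/38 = 162.13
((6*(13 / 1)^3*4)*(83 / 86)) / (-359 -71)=-1094106 / 9245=-118.35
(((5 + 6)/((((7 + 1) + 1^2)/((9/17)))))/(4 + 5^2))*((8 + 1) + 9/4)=495/1972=0.25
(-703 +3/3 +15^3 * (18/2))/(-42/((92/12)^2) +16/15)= 235455255/2794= 84271.74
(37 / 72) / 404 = 37 / 29088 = 0.00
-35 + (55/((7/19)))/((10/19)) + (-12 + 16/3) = 10163/42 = 241.98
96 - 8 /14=668 /7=95.43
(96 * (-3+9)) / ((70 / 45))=2592 / 7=370.29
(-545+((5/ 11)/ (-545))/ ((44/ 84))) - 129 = -674.00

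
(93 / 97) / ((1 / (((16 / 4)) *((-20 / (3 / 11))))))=-27280 / 97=-281.24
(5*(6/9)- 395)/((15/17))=-3995/9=-443.89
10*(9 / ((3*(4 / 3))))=45 / 2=22.50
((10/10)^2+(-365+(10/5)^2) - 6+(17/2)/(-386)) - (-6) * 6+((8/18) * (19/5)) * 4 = -11230277/34740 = -323.27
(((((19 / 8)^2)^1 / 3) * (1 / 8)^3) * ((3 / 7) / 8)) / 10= 361 / 18350080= 0.00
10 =10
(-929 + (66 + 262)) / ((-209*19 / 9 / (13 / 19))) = 70317 / 75449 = 0.93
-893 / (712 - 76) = -893 / 636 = -1.40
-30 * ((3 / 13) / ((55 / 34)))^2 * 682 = -3870288 / 9295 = -416.38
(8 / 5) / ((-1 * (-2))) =4 / 5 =0.80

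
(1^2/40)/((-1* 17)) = -1/680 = -0.00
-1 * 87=-87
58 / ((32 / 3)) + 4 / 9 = 847 / 144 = 5.88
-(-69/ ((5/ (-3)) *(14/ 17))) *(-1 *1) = 3519/ 70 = 50.27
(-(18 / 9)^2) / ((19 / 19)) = -4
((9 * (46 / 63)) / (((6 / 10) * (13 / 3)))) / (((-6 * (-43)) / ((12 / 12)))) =115 / 11739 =0.01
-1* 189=-189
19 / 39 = 0.49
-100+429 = 329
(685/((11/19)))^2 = 169390225/121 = 1399919.21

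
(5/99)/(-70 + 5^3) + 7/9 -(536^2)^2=-89884961868976/1089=-82538991615.22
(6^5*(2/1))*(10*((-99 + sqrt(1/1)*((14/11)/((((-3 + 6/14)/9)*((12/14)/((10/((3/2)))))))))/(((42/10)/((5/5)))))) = -4948737.66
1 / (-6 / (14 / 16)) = -7 / 48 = -0.15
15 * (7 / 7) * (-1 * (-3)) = 45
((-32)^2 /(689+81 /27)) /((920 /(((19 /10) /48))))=19 /298425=0.00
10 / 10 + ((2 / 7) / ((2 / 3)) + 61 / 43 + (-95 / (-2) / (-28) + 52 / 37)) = 227743 / 89096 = 2.56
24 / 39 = 8 / 13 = 0.62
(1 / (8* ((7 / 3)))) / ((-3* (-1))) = 1 / 56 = 0.02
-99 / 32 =-3.09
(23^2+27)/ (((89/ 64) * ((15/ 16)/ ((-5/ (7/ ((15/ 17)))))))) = -2846720/ 10591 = -268.79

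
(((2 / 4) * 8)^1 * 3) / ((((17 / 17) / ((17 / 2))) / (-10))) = -1020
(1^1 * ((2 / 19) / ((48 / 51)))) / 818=17 / 124336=0.00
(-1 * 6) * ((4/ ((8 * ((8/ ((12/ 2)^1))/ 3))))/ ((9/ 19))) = -57/ 4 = -14.25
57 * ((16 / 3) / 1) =304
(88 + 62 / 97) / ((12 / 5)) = 36.93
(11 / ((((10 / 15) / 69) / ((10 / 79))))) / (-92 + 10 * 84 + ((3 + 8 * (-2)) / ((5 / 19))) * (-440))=1035 / 161476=0.01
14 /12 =7 /6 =1.17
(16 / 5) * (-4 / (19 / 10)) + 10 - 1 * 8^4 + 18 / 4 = -155353 / 38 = -4088.24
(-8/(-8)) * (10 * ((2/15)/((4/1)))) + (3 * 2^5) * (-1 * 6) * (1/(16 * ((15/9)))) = -319/15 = -21.27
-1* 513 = -513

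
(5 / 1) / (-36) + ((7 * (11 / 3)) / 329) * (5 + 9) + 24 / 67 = 148679 / 113364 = 1.31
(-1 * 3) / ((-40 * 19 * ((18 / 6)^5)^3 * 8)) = 1 / 29080451520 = 0.00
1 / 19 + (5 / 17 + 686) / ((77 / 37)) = 8203210 / 24871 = 329.83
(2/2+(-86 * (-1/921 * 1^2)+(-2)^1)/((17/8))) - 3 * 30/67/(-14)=0.20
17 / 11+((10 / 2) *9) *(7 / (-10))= -659 / 22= -29.95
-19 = -19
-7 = -7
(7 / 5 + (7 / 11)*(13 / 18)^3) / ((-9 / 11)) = -2.00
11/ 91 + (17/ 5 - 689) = -311893/ 455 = -685.48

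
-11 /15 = -0.73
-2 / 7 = -0.29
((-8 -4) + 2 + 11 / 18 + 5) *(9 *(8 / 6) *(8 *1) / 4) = -316 / 3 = -105.33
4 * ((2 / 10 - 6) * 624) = -72384 / 5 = -14476.80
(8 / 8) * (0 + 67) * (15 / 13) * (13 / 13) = 1005 / 13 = 77.31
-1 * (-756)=756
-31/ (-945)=31/ 945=0.03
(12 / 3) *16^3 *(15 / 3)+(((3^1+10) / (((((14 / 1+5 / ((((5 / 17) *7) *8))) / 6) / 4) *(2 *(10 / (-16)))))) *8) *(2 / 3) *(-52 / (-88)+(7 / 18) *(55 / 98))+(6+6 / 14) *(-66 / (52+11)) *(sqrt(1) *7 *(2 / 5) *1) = 227104743748 / 2775465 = 81825.84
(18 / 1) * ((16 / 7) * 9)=370.29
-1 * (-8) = 8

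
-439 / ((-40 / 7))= 3073 / 40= 76.82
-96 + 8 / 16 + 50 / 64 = -3031 / 32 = -94.72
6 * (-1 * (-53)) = 318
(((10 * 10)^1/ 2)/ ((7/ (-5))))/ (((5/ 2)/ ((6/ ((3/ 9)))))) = -257.14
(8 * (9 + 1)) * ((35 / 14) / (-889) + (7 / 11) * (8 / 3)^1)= 3976120 / 29337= 135.53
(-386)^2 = 148996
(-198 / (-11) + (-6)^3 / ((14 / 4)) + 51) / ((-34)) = -3 / 14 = -0.21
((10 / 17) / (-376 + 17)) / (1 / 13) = -130 / 6103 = -0.02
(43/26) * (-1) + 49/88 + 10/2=4465/1144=3.90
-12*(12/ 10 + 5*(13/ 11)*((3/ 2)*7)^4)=-189622143/ 220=-861918.83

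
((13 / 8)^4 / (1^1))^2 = 815730721 / 16777216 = 48.62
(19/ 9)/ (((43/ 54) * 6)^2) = 171/ 1849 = 0.09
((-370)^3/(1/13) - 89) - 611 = -658489700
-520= -520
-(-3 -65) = 68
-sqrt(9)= -3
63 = 63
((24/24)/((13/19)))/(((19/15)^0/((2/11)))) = 38/143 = 0.27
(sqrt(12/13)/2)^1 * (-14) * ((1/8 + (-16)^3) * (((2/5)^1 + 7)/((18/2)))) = 8486653 * sqrt(39)/2340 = 22649.20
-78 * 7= -546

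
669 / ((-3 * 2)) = -223 / 2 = -111.50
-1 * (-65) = 65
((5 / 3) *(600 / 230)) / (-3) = -100 / 69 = -1.45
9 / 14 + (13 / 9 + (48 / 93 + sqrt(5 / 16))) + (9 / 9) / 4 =sqrt(5) / 4 + 22291 / 7812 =3.41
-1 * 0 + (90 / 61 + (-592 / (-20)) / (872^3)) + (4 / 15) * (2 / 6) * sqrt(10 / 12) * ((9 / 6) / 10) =sqrt(30) / 450 + 74593672657 / 50557932160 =1.49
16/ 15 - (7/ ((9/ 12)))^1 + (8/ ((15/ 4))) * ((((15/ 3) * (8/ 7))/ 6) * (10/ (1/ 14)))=12428/ 45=276.18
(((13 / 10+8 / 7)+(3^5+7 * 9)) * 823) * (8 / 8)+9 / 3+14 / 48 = 213235481 / 840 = 253851.76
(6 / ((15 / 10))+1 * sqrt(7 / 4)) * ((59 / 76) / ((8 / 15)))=885 * sqrt(7) / 1216+885 / 152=7.75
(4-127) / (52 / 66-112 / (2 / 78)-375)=4059 / 156493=0.03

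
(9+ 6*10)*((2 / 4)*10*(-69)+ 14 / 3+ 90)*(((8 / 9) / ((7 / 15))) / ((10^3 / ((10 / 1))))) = -329.01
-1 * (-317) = 317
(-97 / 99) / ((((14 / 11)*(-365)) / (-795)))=-5141 / 3066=-1.68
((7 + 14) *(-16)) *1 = -336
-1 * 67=-67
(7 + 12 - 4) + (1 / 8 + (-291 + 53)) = -1783 / 8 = -222.88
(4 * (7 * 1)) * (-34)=-952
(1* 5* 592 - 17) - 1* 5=2938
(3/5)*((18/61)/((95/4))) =216/28975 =0.01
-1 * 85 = -85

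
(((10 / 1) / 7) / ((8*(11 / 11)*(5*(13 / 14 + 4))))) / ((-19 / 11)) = -11 / 2622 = -0.00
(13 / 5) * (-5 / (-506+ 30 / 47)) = 611 / 23752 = 0.03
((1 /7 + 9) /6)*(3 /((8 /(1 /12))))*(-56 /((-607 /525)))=2.31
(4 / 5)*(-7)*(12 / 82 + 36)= -41496 / 205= -202.42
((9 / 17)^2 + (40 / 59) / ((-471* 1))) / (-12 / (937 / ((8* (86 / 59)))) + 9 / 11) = 23080970143 / 55363816989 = 0.42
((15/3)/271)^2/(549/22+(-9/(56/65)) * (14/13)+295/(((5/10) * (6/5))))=3300/4899175669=0.00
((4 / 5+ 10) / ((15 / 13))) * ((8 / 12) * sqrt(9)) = 468 / 25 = 18.72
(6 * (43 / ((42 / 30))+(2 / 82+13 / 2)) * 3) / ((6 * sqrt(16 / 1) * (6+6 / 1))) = 21375 / 9184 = 2.33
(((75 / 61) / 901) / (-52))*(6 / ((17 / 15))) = -3375 / 24292762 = -0.00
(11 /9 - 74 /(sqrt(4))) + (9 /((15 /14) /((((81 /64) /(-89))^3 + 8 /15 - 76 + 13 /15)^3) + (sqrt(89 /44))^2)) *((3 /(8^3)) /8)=-67275995377966474793300618194575760769181740209621 /1880556257135128524040532177938955806816839330816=-35.77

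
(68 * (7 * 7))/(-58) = -1666/29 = -57.45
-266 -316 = -582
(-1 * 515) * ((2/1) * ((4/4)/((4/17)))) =-8755/2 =-4377.50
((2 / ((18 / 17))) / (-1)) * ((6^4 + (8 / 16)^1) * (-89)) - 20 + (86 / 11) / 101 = 4358286787 / 19998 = 217936.13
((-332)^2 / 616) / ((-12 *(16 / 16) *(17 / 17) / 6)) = -6889 / 77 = -89.47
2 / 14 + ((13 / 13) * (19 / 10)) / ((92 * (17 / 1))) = 15773 / 109480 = 0.14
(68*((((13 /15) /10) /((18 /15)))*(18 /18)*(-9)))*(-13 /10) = 2873 /50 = 57.46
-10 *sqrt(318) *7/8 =-35 *sqrt(318)/4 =-156.03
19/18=1.06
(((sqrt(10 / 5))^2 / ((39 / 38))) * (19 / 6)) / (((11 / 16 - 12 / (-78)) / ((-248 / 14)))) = -1432448 / 11025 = -129.93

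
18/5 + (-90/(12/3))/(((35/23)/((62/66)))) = -7923/770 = -10.29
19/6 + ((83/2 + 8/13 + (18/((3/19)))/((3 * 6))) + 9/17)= 11524/221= 52.14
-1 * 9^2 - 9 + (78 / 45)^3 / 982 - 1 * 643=-1214663837 / 1657125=-732.99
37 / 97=0.38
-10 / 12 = -5 / 6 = -0.83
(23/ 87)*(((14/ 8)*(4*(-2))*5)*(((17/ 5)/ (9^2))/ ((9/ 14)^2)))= -1072904/ 570807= -1.88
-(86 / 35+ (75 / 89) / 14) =-15683 / 6230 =-2.52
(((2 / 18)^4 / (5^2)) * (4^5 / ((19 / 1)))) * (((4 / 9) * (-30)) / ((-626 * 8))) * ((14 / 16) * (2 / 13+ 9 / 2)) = 27104 / 7608562065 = 0.00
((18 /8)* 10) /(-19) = -45 /38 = -1.18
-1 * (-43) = 43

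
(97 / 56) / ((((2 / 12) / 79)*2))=22989 / 56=410.52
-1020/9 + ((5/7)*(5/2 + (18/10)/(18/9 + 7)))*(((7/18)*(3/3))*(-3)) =-115.58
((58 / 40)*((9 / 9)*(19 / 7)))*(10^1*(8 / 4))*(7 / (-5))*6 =-3306 / 5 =-661.20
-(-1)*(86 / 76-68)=-2541 / 38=-66.87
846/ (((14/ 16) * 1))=6768/ 7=966.86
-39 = -39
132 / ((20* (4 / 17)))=561 / 20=28.05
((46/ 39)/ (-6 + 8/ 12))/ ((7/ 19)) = -437/ 728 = -0.60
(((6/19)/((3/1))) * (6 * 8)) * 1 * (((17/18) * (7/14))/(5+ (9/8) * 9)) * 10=10880/6897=1.58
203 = 203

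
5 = 5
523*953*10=4984190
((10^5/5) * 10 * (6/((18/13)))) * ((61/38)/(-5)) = -15860000/57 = -278245.61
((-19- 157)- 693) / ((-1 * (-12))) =-72.42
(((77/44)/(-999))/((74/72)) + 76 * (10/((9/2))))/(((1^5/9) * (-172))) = -2080859/235468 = -8.84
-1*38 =-38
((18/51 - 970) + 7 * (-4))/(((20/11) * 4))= -2332/17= -137.18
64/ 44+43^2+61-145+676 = 2442.45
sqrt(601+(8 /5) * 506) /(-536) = -sqrt(35265) /2680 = -0.07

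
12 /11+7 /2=101 /22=4.59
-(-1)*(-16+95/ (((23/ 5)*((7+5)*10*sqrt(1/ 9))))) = -2849/ 184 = -15.48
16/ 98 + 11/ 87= 0.29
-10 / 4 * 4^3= -160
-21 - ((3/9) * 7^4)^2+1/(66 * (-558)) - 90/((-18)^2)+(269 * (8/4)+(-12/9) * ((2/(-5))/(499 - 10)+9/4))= -19210076727029/30014820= -640019.72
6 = 6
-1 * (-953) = 953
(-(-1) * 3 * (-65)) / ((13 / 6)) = -90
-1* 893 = -893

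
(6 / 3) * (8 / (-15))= -16 / 15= -1.07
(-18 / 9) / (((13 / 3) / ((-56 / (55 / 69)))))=23184 / 715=32.43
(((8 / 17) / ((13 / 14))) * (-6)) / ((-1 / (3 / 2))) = 1008 / 221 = 4.56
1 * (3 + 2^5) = 35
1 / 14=0.07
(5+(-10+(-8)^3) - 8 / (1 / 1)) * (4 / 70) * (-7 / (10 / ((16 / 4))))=84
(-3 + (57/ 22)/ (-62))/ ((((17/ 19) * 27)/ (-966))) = 1410199/ 11594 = 121.63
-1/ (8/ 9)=-9/ 8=-1.12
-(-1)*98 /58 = 49 /29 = 1.69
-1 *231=-231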